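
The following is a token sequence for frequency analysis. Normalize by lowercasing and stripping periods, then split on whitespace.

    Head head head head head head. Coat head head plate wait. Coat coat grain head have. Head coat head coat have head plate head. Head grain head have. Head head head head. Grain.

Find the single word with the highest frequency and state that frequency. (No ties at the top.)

"head", 19 times

Unigram frequencies (highest first):
  head: 19
  coat: 5
  grain: 3
  have: 3
  plate: 2
  wait: 1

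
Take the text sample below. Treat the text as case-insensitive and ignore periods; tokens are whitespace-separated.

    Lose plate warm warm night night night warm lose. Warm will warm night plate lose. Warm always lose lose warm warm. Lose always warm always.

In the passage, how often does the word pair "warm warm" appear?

2

Scanning the 24 overlapping bigram windows for "warm warm":
  position 3–4: warm warm
  position 20–21: warm warm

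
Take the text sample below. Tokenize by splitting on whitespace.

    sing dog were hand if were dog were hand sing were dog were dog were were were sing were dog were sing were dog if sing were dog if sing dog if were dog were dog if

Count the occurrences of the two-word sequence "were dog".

8

Scanning the 36 overlapping bigram windows for "were dog":
  position 6–7: were dog
  position 11–12: were dog
  position 13–14: were dog
  position 19–20: were dog
  position 23–24: were dog
  position 27–28: were dog
  position 33–34: were dog
  position 35–36: were dog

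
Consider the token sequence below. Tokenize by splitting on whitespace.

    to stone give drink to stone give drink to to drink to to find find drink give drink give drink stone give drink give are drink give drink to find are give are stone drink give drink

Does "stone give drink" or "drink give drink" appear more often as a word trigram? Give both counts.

"stone give drink": 3 occurrences
"drink give drink": 4 occurrences

"drink give drink" (4 vs 3)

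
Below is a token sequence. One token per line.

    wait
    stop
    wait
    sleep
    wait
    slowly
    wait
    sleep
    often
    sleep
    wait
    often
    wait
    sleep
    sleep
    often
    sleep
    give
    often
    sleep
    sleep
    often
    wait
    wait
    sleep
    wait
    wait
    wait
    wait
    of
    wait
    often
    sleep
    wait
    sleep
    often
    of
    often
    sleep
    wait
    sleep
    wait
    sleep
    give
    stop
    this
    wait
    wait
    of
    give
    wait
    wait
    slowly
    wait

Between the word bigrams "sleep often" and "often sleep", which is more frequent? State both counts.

"sleep often": 4 occurrences
"often sleep": 5 occurrences

"often sleep" (5 vs 4)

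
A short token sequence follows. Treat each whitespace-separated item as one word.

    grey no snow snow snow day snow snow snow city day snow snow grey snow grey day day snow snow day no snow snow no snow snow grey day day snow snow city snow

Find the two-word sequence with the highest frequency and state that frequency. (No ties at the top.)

Bigram frequencies (highest first):
  snow snow: 9
  day snow: 4
  no snow: 3
  snow grey: 3
  snow day: 2
  snow city: 2
  … (8 more, each ≤ 2)

"snow snow", 9 times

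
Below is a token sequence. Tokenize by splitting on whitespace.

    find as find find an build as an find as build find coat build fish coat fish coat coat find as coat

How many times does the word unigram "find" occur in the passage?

Scanning the 22 tokens for "find":
  position 1: find
  position 3: find
  position 4: find
  position 9: find
  position 12: find
  position 20: find

6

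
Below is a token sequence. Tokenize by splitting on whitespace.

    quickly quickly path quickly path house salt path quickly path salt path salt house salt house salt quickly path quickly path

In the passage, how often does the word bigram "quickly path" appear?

5

Scanning the 20 overlapping bigram windows for "quickly path":
  position 2–3: quickly path
  position 4–5: quickly path
  position 9–10: quickly path
  position 18–19: quickly path
  position 20–21: quickly path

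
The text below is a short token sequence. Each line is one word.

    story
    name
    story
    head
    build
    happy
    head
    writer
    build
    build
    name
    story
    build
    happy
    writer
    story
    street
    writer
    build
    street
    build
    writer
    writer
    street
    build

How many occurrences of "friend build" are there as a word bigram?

Scanning the 24 overlapping bigram windows for "friend build":
  (none found)

0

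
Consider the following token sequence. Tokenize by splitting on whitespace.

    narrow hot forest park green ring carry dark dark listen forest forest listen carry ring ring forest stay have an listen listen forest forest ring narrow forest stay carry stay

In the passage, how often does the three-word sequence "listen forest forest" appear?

Scanning the 28 overlapping trigram windows for "listen forest forest":
  position 10–12: listen forest forest
  position 22–24: listen forest forest

2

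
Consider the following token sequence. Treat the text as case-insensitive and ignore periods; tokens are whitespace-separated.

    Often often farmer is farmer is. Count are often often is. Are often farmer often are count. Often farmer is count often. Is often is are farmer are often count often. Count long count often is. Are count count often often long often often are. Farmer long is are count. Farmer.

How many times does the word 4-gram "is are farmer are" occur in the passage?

1

Scanning the 48 overlapping 4-gram windows for "is are farmer are":
  position 25–28: is are farmer are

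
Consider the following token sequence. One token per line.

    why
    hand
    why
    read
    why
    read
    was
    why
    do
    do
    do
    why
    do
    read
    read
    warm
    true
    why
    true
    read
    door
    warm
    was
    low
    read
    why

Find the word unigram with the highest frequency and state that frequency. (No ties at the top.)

Unigram frequencies (highest first):
  why: 7
  read: 6
  do: 4
  was: 2
  warm: 2
  true: 2
  … (3 more, each ≤ 1)

"why", 7 times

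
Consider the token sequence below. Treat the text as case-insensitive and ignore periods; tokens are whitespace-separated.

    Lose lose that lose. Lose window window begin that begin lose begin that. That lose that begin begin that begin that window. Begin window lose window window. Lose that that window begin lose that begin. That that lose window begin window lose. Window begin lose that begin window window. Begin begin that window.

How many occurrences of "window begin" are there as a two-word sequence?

6

Scanning the 52 overlapping bigram windows for "window begin":
  position 7–8: window begin
  position 22–23: window begin
  position 31–32: window begin
  position 39–40: window begin
  position 43–44: window begin
  position 49–50: window begin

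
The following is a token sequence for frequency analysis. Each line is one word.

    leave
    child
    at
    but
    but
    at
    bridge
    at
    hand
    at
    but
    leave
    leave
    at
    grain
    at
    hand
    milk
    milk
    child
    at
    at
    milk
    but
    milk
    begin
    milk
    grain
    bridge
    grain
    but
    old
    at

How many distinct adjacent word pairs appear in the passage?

29

33 tokens → 32 bigram windows in total.
Repeated bigrams (each contributes count−1 duplicates):
  at but: 2
  at hand: 2
  child at: 2
3 duplicate windows → 32 − 3 = 29 distinct.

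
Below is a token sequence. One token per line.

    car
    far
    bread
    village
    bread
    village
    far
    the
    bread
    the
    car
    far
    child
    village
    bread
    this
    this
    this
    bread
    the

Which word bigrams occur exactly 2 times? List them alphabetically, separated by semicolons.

Bigram counts meeting the condition (exactly 2 times):
  bread the: 2
  bread village: 2
  car far: 2
  this this: 2
  village bread: 2

bread the; bread village; car far; this this; village bread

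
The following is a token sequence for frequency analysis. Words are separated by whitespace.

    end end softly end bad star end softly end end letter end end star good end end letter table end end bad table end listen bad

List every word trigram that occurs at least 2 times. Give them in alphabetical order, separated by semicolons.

Trigram counts meeting the condition (at least 2 times):
  end end letter: 2
  end softly end: 2

end end letter; end softly end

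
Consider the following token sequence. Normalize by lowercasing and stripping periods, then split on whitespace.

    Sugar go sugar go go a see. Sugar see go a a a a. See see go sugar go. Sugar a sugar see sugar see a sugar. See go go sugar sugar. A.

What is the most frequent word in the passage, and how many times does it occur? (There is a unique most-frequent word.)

Unigram frequencies (highest first):
  sugar: 10
  go: 8
  a: 8
  see: 7

"sugar", 10 times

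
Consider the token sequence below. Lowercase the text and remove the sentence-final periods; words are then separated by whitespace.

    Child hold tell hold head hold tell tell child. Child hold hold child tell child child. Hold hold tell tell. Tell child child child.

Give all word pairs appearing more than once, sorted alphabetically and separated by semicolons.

child child; child hold; hold hold; hold tell; tell child; tell tell

Bigram counts meeting the condition (more than once):
  child child: 4
  child hold: 3
  hold hold: 2
  hold tell: 3
  tell child: 3
  tell tell: 3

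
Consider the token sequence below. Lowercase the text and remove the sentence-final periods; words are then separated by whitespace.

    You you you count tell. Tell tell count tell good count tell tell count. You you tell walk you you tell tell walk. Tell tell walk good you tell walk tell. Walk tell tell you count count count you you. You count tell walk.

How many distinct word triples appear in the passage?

30

44 tokens → 42 trigram windows in total.
Repeated trigrams (each contributes count−1 duplicates):
  tell walk tell: 3
  count tell tell: 2
  count you you: 2
  tell tell count: 2
  tell tell walk: 2
  walk tell tell: 2
  you count tell: 2
  you tell walk: 2
  … (3 more repeated)
12 duplicate windows → 42 − 12 = 30 distinct.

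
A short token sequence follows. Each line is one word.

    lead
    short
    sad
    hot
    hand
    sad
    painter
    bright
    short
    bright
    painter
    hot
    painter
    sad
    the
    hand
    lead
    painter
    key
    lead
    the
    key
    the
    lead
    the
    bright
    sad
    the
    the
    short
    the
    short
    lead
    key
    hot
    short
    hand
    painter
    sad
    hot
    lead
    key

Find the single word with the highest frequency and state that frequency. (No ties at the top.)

Unigram frequencies (highest first):
  the: 7
  lead: 6
  short: 5
  sad: 5
  painter: 5
  hot: 4
  … (3 more, each ≤ 4)

"the", 7 times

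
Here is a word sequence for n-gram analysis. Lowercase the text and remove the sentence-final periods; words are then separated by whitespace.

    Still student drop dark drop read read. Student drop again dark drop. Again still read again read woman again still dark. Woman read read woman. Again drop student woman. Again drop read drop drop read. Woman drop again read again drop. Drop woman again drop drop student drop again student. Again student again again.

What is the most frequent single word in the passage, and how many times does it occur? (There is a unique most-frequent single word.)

Unigram frequencies (highest first):
  drop: 14
  again: 13
  read: 9
  student: 6
  woman: 6
  still: 3
  … (1 more, each ≤ 3)

"drop", 14 times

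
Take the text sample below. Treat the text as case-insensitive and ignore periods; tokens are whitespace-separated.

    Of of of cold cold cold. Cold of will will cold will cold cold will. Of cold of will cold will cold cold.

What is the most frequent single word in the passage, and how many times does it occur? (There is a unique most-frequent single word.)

Unigram frequencies (highest first):
  cold: 11
  of: 6
  will: 6

"cold", 11 times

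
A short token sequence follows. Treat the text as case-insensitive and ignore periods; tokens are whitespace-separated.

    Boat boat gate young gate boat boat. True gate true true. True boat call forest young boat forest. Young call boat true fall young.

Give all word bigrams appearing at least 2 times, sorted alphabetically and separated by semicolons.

Bigram counts meeting the condition (at least 2 times):
  boat boat: 2
  boat true: 2
  forest young: 2
  true true: 2

boat boat; boat true; forest young; true true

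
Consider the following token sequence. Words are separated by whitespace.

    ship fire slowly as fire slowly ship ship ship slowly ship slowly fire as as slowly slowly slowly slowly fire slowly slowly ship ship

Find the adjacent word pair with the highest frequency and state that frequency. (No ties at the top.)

"slowly slowly", 4 times

Bigram frequencies (highest first):
  slowly slowly: 4
  fire slowly: 3
  slowly ship: 3
  ship ship: 3
  ship slowly: 2
  slowly fire: 2
  … (6 more, each ≤ 1)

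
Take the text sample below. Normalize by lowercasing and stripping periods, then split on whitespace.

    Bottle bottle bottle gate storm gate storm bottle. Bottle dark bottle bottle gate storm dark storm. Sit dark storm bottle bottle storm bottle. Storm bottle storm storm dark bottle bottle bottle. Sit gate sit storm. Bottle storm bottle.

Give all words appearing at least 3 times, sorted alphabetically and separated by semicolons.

Unigram counts meeting the condition (at least 3 times):
  bottle: 16
  dark: 4
  gate: 4
  sit: 3
  storm: 11

bottle; dark; gate; sit; storm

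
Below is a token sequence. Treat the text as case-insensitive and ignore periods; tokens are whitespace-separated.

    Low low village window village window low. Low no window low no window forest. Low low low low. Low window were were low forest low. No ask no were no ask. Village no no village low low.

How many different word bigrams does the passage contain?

37 tokens → 36 bigram windows in total.
Repeated bigrams (each contributes count−1 duplicates):
  low low: 7
  low no: 3
  forest low: 2
  no ask: 2
  no window: 2
  village window: 2
  window low: 2
13 duplicate windows → 36 − 13 = 23 distinct.

23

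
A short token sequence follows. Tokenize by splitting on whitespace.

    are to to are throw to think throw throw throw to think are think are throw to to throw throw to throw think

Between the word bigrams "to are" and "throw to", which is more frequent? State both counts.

"throw to" (4 vs 1)

"to are": 1 occurrence
"throw to": 4 occurrences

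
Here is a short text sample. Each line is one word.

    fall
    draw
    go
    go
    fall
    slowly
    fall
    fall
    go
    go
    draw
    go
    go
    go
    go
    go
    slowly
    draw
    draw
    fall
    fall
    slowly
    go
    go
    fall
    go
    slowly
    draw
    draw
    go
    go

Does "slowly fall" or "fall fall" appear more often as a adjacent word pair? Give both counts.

"fall fall" (2 vs 1)

"slowly fall": 1 occurrence
"fall fall": 2 occurrences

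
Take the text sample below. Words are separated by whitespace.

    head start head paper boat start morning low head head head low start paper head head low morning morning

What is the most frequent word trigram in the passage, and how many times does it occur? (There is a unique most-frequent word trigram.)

Trigram frequencies (highest first):
  head head low: 2
  head start head: 1
  start head paper: 1
  head paper boat: 1
  paper boat start: 1
  boat start morning: 1
  … (10 more, each ≤ 1)

"head head low", 2 times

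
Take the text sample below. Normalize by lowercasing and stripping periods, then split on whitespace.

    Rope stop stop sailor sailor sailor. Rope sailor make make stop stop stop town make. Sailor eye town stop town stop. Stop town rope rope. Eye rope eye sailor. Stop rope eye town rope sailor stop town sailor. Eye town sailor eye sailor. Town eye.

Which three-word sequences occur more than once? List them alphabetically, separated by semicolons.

Trigram counts meeting the condition (more than once):
  sailor eye town: 2
  stop stop town: 2
  town sailor eye: 2

sailor eye town; stop stop town; town sailor eye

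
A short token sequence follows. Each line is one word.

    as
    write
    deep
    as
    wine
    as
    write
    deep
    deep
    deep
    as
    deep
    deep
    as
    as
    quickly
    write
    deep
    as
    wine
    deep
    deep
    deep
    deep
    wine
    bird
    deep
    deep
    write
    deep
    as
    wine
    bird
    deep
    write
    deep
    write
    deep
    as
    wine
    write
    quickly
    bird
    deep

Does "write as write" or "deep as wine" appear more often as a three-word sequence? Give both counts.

"deep as wine" (4 vs 0)

"write as write": 0 occurrences
"deep as wine": 4 occurrences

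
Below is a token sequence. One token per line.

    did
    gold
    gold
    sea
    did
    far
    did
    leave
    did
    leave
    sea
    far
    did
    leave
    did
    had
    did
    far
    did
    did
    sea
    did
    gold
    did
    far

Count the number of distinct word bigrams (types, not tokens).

25 tokens → 24 bigram windows in total.
Repeated bigrams (each contributes count−1 duplicates):
  did far: 3
  did leave: 3
  far did: 3
  did gold: 2
  leave did: 2
  sea did: 2
9 duplicate windows → 24 − 9 = 15 distinct.

15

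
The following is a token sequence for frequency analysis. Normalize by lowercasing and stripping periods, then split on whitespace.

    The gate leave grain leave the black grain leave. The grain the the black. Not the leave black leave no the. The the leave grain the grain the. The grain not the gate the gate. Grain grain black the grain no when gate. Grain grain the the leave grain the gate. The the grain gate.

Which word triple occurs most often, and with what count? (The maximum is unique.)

"grain the the", 3 times

Trigram frequencies (highest first):
  grain the the: 3
  grain leave the: 2
  the grain the: 2
  the the leave: 2
  the leave grain: 2
  leave grain the: 2
  … (37 more, each ≤ 2)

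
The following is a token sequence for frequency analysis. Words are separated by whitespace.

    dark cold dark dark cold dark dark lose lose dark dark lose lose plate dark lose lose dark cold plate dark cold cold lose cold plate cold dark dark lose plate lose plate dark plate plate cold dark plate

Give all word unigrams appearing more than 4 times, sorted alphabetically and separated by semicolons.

cold; dark; lose; plate

Unigram counts meeting the condition (more than 4 times):
  cold: 8
  dark: 14
  lose: 9
  plate: 8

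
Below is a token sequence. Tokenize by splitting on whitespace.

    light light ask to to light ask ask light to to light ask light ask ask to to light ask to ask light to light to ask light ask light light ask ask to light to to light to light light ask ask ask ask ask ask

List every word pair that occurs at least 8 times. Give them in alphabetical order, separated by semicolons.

ask ask; light ask

Bigram counts meeting the condition (at least 8 times):
  ask ask: 8
  light ask: 8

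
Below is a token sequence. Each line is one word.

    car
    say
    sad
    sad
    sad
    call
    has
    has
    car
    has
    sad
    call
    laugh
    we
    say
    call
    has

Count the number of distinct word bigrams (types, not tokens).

17 tokens → 16 bigram windows in total.
Repeated bigrams (each contributes count−1 duplicates):
  call has: 2
  sad call: 2
  sad sad: 2
3 duplicate windows → 16 − 3 = 13 distinct.

13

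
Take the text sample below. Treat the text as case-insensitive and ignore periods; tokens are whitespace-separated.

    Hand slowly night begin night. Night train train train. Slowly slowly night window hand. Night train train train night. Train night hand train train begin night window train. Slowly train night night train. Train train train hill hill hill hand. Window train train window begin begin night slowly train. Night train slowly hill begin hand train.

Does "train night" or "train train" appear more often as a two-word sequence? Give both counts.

"train train" (9 vs 4)

"train night": 4 occurrences
"train train": 9 occurrences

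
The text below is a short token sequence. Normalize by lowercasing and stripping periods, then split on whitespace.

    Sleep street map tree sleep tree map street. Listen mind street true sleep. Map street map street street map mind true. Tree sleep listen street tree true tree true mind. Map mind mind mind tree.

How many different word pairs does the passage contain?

35 tokens → 34 bigram windows in total.
Repeated bigrams (each contributes count−1 duplicates):
  map street: 3
  street map: 3
  map mind: 2
  mind mind: 2
  tree sleep: 2
  tree true: 2
  true tree: 2
9 duplicate windows → 34 − 9 = 25 distinct.

25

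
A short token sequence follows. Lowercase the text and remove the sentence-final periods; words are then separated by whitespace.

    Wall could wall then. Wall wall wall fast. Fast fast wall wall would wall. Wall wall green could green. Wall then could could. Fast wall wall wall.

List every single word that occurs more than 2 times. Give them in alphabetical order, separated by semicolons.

could; fast; wall

Unigram counts meeting the condition (more than 2 times):
  could: 4
  fast: 4
  wall: 14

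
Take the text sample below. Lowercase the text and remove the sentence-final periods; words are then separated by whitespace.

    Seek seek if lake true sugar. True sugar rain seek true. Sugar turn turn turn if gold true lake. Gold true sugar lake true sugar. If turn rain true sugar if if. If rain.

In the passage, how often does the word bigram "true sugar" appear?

6

Scanning the 33 overlapping bigram windows for "true sugar":
  position 5–6: true sugar
  position 7–8: true sugar
  position 11–12: true sugar
  position 21–22: true sugar
  position 24–25: true sugar
  position 29–30: true sugar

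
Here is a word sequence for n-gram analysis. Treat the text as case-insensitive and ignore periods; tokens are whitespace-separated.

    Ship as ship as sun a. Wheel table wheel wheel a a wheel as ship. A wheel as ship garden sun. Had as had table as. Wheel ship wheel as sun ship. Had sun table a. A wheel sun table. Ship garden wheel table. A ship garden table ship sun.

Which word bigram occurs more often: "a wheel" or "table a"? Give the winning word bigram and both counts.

"a wheel" (4 vs 2)

"a wheel": 4 occurrences
"table a": 2 occurrences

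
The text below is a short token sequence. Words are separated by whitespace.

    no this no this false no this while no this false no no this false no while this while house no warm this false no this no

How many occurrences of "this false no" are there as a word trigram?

Scanning the 25 overlapping trigram windows for "this false no":
  position 4–6: this false no
  position 10–12: this false no
  position 14–16: this false no
  position 23–25: this false no

4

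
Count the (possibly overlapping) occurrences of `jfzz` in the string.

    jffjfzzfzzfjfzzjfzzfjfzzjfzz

5

Sliding a length-4 window over the 28 characters (25 positions):
  position 4–7: jfzz
  position 12–15: jfzz
  position 16–19: jfzz
  position 21–24: jfzz
  position 25–28: jfzz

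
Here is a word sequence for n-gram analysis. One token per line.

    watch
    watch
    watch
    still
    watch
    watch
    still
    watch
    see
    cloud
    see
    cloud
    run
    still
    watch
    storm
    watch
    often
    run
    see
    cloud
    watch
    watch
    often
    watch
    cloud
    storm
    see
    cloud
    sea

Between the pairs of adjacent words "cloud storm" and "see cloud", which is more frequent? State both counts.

"see cloud" (4 vs 1)

"cloud storm": 1 occurrence
"see cloud": 4 occurrences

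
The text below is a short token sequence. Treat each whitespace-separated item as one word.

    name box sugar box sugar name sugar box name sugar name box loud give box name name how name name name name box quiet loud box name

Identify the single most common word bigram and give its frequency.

"name name", 4 times

Bigram frequencies (highest first):
  name name: 4
  name box: 3
  box name: 3
  box sugar: 2
  sugar box: 2
  sugar name: 2
  … (9 more, each ≤ 2)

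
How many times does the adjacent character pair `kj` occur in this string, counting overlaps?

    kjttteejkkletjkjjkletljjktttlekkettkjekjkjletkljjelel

Sliding a length-2 window over the 53 characters (52 positions):
  position 1–2: kj
  position 15–16: kj
  position 36–37: kj
  position 39–40: kj
  position 41–42: kj

5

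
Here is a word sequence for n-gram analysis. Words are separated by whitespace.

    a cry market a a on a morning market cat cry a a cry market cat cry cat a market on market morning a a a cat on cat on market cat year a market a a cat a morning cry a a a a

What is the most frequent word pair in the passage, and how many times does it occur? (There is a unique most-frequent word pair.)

Bigram frequencies (highest first):
  a a: 8
  market cat: 3
  a cry: 2
  cry market: 2
  market a: 2
  a morning: 2
  … (18 more, each ≤ 2)

"a a", 8 times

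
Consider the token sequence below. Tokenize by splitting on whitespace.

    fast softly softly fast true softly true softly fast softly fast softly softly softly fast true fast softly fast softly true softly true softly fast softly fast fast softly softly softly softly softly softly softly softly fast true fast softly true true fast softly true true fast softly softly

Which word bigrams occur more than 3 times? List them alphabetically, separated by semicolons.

fast softly; softly fast; softly softly; softly true; true fast; true softly

Bigram counts meeting the condition (more than 3 times):
  fast softly: 10
  softly fast: 8
  softly softly: 11
  softly true: 5
  true fast: 4
  true softly: 4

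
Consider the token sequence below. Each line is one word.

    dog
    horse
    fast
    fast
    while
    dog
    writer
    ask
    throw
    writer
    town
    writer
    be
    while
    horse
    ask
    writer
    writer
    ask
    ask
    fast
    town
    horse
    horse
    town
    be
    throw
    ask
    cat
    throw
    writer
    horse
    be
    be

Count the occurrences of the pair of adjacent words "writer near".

0

Scanning the 33 overlapping bigram windows for "writer near":
  (none found)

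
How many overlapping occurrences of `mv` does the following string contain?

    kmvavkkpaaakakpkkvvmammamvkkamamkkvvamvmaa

Sliding a length-2 window over the 42 characters (41 positions):
  position 2–3: mv
  position 25–26: mv
  position 38–39: mv

3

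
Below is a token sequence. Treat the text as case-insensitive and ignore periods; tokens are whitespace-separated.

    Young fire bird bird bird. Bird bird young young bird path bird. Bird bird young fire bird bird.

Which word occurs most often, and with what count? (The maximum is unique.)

Unigram frequencies (highest first):
  bird: 11
  young: 4
  fire: 2
  path: 1

"bird", 11 times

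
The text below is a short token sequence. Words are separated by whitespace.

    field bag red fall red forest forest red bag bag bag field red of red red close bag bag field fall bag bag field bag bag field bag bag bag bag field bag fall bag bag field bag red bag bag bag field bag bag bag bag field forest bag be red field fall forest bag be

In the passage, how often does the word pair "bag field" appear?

8

Scanning the 56 overlapping bigram windows for "bag field":
  position 11–12: bag field
  position 19–20: bag field
  position 23–24: bag field
  position 26–27: bag field
  position 31–32: bag field
  position 36–37: bag field
  position 42–43: bag field
  position 47–48: bag field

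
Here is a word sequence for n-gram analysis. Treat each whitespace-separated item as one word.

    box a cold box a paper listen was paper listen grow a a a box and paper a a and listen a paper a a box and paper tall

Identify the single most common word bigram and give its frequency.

"a a", 4 times

Bigram frequencies (highest first):
  a a: 4
  box a: 2
  a paper: 2
  paper listen: 2
  a box: 2
  box and: 2
  … (12 more, each ≤ 2)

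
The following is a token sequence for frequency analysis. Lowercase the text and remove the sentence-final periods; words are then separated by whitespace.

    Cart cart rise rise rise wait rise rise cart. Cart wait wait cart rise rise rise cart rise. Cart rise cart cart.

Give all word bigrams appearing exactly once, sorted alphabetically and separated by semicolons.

Bigram counts meeting the condition (exactly once):
  cart wait: 1
  rise wait: 1
  wait cart: 1
  wait rise: 1
  wait wait: 1

cart wait; rise wait; wait cart; wait rise; wait wait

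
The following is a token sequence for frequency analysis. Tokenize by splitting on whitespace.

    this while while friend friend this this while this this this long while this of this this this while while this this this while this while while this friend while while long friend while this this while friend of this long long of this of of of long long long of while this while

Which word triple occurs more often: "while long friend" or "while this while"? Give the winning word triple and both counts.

"while this while" (2 vs 1)

"while long friend": 1 occurrence
"while this while": 2 occurrences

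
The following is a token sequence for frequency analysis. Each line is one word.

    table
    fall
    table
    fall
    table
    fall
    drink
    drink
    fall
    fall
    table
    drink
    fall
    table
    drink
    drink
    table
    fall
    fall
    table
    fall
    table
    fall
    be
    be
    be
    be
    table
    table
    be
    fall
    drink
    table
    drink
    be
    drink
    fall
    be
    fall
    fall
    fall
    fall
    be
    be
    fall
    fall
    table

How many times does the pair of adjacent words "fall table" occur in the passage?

7

Scanning the 46 overlapping bigram windows for "fall table":
  position 2–3: fall table
  position 4–5: fall table
  position 10–11: fall table
  position 13–14: fall table
  position 19–20: fall table
  position 21–22: fall table
  position 46–47: fall table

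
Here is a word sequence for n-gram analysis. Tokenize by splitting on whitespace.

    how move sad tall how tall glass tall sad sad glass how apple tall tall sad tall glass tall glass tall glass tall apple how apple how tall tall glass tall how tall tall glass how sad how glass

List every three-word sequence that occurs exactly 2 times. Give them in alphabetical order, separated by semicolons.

glass tall glass; how tall tall; tall how tall; tall tall glass

Trigram counts meeting the condition (exactly 2 times):
  glass tall glass: 2
  how tall tall: 2
  tall how tall: 2
  tall tall glass: 2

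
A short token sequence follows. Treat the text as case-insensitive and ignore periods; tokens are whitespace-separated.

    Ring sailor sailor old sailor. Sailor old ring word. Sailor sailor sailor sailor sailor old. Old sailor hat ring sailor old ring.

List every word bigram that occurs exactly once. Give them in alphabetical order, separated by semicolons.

hat ring; old old; ring word; sailor hat; word sailor

Bigram counts meeting the condition (exactly once):
  hat ring: 1
  old old: 1
  ring word: 1
  sailor hat: 1
  word sailor: 1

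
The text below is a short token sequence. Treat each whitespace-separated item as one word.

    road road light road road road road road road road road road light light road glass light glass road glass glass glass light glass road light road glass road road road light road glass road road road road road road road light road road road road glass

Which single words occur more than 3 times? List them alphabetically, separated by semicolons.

glass; light; road

Unigram counts meeting the condition (more than 3 times):
  glass: 9
  light: 8
  road: 30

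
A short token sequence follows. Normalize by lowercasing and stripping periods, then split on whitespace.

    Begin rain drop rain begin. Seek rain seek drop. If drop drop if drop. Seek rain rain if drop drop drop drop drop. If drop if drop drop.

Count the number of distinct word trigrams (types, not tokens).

28 tokens → 26 trigram windows in total.
Repeated trigrams (each contributes count−1 duplicates):
  drop if drop: 4
  drop drop drop: 3
  if drop drop: 3
  drop drop if: 2
8 duplicate windows → 26 − 8 = 18 distinct.

18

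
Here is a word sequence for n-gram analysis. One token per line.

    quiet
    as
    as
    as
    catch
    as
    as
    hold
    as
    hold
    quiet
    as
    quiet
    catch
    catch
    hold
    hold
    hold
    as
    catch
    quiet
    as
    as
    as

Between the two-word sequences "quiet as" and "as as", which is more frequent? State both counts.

"quiet as": 3 occurrences
"as as": 5 occurrences

"as as" (5 vs 3)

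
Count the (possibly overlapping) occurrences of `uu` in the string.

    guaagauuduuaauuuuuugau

Sliding a length-2 window over the 22 characters (21 positions):
  position 7–8: uu
  position 10–11: uu
  position 14–15: uu
  position 15–16: uu
  position 16–17: uu
  position 17–18: uu
  position 18–19: uu

7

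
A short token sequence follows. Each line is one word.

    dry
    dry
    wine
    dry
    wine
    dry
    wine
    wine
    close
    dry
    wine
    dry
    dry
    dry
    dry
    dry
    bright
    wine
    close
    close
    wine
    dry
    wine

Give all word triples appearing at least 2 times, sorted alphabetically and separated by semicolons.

Trigram counts meeting the condition (at least 2 times):
  dry dry dry: 3
  dry wine dry: 3
  wine dry wine: 3

dry dry dry; dry wine dry; wine dry wine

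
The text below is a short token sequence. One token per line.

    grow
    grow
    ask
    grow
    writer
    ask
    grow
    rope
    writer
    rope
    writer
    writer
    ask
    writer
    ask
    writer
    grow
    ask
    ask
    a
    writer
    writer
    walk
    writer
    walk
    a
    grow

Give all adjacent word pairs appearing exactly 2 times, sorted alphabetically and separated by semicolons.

Bigram counts meeting the condition (exactly 2 times):
  ask grow: 2
  ask writer: 2
  grow ask: 2
  rope writer: 2
  writer walk: 2
  writer writer: 2

ask grow; ask writer; grow ask; rope writer; writer walk; writer writer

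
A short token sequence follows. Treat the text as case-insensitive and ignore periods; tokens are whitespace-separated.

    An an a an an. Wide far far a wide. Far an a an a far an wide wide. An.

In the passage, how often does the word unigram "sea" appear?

0

Scanning the 20 tokens for "sea":
  (none found)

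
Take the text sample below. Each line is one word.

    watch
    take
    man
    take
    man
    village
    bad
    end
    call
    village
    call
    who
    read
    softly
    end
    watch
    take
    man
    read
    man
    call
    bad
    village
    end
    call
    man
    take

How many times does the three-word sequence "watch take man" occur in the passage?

2

Scanning the 25 overlapping trigram windows for "watch take man":
  position 1–3: watch take man
  position 16–18: watch take man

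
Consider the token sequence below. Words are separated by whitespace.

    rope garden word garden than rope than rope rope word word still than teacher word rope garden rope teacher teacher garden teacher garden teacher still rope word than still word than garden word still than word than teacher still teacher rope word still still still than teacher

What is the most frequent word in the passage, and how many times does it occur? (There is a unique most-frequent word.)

"word", 9 times

Unigram frequencies (highest first):
  word: 9
  rope: 8
  than: 8
  still: 8
  teacher: 8
  garden: 6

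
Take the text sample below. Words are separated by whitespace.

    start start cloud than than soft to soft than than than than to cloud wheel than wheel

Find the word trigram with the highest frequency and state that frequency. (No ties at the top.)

Trigram frequencies (highest first):
  than than than: 2
  start start cloud: 1
  start cloud than: 1
  cloud than than: 1
  than than soft: 1
  than soft to: 1
  … (8 more, each ≤ 1)

"than than than", 2 times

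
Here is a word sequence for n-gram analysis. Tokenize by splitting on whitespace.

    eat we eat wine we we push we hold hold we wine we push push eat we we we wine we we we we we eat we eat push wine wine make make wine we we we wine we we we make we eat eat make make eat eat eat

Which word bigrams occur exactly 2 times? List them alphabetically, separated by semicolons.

Bigram counts meeting the condition (exactly 2 times):
  make make: 2
  we push: 2

make make; we push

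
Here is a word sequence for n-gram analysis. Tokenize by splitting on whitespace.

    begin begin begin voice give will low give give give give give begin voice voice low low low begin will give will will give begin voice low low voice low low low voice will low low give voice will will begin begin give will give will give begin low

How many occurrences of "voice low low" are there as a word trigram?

Scanning the 47 overlapping trigram windows for "voice low low":
  position 15–17: voice low low
  position 26–28: voice low low
  position 29–31: voice low low

3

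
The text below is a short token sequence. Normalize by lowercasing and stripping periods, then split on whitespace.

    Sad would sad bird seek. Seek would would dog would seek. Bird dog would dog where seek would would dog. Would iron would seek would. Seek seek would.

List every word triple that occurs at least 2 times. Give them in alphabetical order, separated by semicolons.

seek seek would; seek would would; would dog would; would would dog

Trigram counts meeting the condition (at least 2 times):
  seek seek would: 2
  seek would would: 2
  would dog would: 2
  would would dog: 2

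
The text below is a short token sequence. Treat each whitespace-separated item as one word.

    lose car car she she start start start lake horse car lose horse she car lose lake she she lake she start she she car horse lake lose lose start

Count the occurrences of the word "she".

Scanning the 30 tokens for "she":
  position 4: she
  position 5: she
  position 14: she
  position 18: she
  position 19: she
  position 21: she
  position 23: she
  position 24: she

8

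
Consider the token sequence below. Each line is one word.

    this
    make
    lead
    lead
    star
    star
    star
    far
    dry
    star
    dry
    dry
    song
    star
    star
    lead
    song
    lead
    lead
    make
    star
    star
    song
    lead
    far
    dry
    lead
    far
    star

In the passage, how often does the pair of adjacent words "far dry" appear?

2

Scanning the 28 overlapping bigram windows for "far dry":
  position 8–9: far dry
  position 25–26: far dry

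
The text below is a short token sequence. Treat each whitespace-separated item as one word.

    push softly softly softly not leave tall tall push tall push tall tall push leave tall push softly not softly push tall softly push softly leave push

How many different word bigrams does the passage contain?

27 tokens → 26 bigram windows in total.
Repeated bigrams (each contributes count−1 duplicates):
  tall push: 4
  push softly: 3
  push tall: 3
  leave tall: 2
  softly not: 2
  softly push: 2
  softly softly: 2
  tall tall: 2
12 duplicate windows → 26 − 12 = 14 distinct.

14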